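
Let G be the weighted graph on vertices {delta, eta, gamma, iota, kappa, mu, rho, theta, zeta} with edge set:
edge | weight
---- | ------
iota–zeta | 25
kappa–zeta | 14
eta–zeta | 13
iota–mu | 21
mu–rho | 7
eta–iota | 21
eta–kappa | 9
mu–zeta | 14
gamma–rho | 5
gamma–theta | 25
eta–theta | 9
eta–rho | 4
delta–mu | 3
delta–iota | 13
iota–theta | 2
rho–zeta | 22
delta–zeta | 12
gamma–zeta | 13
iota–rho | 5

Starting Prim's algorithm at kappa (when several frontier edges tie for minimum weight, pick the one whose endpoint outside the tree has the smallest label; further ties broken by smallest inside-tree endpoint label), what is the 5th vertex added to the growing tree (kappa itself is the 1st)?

iota

Prim, starting at kappa.
Step 1: cheapest edge leaving the tree is eta–kappa (9); add eta.
Step 2: cheapest edge leaving the tree is eta–rho (4); add rho.
Step 3: cheapest edge leaving the tree is gamma–rho (5); add gamma.
Step 4: cheapest edge leaving the tree is iota–rho (5); add iota.
Step 5: cheapest edge leaving the tree is iota–theta (2); add theta.
Step 6: cheapest edge leaving the tree is mu–rho (7); add mu.
Step 7: cheapest edge leaving the tree is delta–mu (3); add delta.
Step 8: cheapest edge leaving the tree is delta–zeta (12); add zeta.
Vertex order: kappa, eta, rho, gamma, iota, theta, mu, delta, zeta. The 5th vertex is iota.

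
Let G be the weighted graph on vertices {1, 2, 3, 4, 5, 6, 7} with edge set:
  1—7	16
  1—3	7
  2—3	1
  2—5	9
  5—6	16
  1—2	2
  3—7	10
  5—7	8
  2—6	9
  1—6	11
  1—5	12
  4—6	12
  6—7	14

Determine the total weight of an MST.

Sort edges by weight, then run Kruskal:
2—3 (1): add — endpoints in different components.
1—2 (2): add — endpoints in different components.
1—3 (7): skip — 1 and 3 already connected.
5—7 (8): add — endpoints in different components.
2—5 (9): add — endpoints in different components.
2—6 (9): add — endpoints in different components.
3—7 (10): skip — 3 and 7 already connected.
1—6 (11): skip — 1 and 6 already connected.
1—5 (12): skip — 1 and 5 already connected.
4—6 (12): add — endpoints in different components.
MST edges: 2—3, 1—2, 5—7, 2—5, 2—6, 4—6; total weight 1+2+8+9+9+12 = 41.

41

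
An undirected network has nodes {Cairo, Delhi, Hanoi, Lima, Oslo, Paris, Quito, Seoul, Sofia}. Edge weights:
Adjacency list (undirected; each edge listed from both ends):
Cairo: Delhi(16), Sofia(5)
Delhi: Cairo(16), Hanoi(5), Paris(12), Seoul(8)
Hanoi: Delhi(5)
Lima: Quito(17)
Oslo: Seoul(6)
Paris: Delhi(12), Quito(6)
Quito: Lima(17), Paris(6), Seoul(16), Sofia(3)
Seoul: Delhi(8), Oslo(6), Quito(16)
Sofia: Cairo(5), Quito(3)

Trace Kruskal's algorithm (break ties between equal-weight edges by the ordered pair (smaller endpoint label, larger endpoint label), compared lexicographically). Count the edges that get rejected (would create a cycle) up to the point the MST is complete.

2

Kruskal's algorithm — process edges by increasing weight (ties by edge label):
Quito Sofia (3): add — endpoints in different components.
Cairo Sofia (5): add — endpoints in different components.
Delhi Hanoi (5): add — endpoints in different components.
Oslo Seoul (6): add — endpoints in different components.
Paris Quito (6): add — endpoints in different components.
Delhi Seoul (8): add — endpoints in different components.
Delhi Paris (12): add — endpoints in different components.
Cairo Delhi (16): skip — Delhi and Cairo already connected.
Quito Seoul (16): skip — Seoul and Quito already connected.
Lima Quito (17): add — endpoints in different components.
Edges rejected before the tree was complete: 2.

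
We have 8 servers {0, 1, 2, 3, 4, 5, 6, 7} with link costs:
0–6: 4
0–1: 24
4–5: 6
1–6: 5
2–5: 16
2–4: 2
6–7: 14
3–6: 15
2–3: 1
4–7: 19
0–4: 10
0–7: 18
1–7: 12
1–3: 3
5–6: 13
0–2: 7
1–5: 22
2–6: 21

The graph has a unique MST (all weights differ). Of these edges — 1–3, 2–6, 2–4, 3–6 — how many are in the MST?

Sort edges by weight, then run Kruskal:
2–3 (1): add — endpoints in different components.
2–4 (2): add — endpoints in different components.
1–3 (3): add — endpoints in different components.
0–6 (4): add — endpoints in different components.
1–6 (5): add — endpoints in different components.
4–5 (6): add — endpoints in different components.
0–2 (7): skip — 0 and 2 already connected.
0–4 (10): skip — 0 and 4 already connected.
1–7 (12): add — endpoints in different components.
MST edge set: {2–3, 2–4, 1–3, 0–6, 1–6, 4–5, 1–7}.
Of the listed edges, {1–3, 2–4} are in the MST → 2.

2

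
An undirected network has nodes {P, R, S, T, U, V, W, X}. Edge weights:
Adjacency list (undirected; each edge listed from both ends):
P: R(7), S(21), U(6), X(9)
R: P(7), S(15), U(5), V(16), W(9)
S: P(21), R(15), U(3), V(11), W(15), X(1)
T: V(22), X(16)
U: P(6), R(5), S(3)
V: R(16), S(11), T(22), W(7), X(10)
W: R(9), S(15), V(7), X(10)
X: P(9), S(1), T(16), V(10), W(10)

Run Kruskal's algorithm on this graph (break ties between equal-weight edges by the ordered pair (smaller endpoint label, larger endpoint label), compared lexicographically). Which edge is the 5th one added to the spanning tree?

V-W

Sort edges by weight, then run Kruskal:
S–X (1): add — endpoints in different components.
S–U (3): add — endpoints in different components.
R–U (5): add — endpoints in different components.
P–U (6): add — endpoints in different components.
P–R (7): skip — P and R already connected.
V–W (7): add — endpoints in different components.
P–X (9): skip — P and X already connected.
R–W (9): add — endpoints in different components.
V–X (10): skip — X and V already connected.
W–X (10): skip — W and X already connected.
S–V (11): skip — S and V already connected.
R–S (15): skip — S and R already connected.
S–W (15): skip — W and S already connected.
R–V (16): skip — R and V already connected.
T–X (16): add — endpoints in different components.
The 5th edge added is V–W.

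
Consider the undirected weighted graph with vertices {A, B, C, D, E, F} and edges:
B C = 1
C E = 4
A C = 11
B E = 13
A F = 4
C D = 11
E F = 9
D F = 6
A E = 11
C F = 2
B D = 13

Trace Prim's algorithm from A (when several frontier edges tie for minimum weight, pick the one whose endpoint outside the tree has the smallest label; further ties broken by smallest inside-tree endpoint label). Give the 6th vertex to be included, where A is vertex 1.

Prim, starting at A.
Step 1: cheapest edge leaving the tree is A F (4); add F.
Step 2: cheapest edge leaving the tree is C F (2); add C.
Step 3: cheapest edge leaving the tree is B C (1); add B.
Step 4: cheapest edge leaving the tree is C E (4); add E.
Step 5: cheapest edge leaving the tree is D F (6); add D.
Vertex order: A, F, C, B, E, D. The 6th vertex is D.

D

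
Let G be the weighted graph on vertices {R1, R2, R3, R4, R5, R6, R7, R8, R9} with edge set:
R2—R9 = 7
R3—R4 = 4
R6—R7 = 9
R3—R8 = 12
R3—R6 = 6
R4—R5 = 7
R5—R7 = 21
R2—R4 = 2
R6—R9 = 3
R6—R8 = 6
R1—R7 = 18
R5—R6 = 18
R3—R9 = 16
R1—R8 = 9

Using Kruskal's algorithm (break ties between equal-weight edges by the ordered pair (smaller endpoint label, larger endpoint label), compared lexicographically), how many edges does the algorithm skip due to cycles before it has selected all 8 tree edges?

1

Kruskal's algorithm — process edges by increasing weight (ties by edge label):
R2—R4 (2): add — endpoints in different components.
R6—R9 (3): add — endpoints in different components.
R3—R4 (4): add — endpoints in different components.
R3—R6 (6): add — endpoints in different components.
R6—R8 (6): add — endpoints in different components.
R2—R9 (7): skip — R2 and R9 already connected.
R4—R5 (7): add — endpoints in different components.
R1—R8 (9): add — endpoints in different components.
R6—R7 (9): add — endpoints in different components.
Edges rejected before the tree was complete: 1.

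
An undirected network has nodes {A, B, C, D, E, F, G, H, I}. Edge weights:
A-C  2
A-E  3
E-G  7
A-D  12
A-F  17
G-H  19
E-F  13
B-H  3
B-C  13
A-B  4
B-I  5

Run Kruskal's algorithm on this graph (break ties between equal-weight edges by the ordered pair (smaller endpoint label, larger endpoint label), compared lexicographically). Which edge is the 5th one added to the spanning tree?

B-I

Sort edges by weight, then run Kruskal:
A-C (2): add — endpoints in different components.
A-E (3): add — endpoints in different components.
B-H (3): add — endpoints in different components.
A-B (4): add — endpoints in different components.
B-I (5): add — endpoints in different components.
E-G (7): add — endpoints in different components.
A-D (12): add — endpoints in different components.
B-C (13): skip — B and C already connected.
E-F (13): add — endpoints in different components.
The 5th edge added is B-I.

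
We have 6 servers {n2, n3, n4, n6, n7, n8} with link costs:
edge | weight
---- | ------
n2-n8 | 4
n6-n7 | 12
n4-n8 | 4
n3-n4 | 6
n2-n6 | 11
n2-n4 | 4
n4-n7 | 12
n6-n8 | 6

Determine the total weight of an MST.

32

Grow the tree from n3 using Prim:
Step 1: frontier [n3-n4 6] → take n3-n4 (6); add n4.
Step 2: frontier [n2-n4 4, n4-n8 4, n4-n7 12] → take n2-n4 (4); add n2.
Step 3: frontier [n2-n8 4, n2-n6 11, n4-n8 4, n4-n7 12] → take n2-n8 (4); add n8.
Step 4: frontier [n2-n6 11, n4-n7 12, n6-n8 6] → take n6-n8 (6); add n6.
Step 5: frontier [n4-n7 12, n6-n7 12] → take n4-n7 (12); add n7.
MST edges: n3-n4, n2-n4, n2-n8, n6-n8, n4-n7; total weight 6+4+4+6+12 = 32.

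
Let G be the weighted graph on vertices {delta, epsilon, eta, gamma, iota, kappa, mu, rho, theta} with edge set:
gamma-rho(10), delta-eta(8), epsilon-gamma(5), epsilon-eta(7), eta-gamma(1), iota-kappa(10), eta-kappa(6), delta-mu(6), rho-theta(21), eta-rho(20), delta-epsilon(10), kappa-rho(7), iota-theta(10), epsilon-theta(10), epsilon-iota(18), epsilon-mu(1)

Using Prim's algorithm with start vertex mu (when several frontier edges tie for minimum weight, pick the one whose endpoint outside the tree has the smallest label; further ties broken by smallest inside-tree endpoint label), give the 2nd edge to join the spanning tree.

epsilon-gamma

Prim, starting at mu.
Step 1: cheapest edge leaving the tree is epsilon-mu (1); add epsilon.
Step 2: cheapest edge leaving the tree is epsilon-gamma (5); add gamma.
Step 3: cheapest edge leaving the tree is eta-gamma (1); add eta.
Step 4: cheapest edge leaving the tree is delta-mu (6); add delta.
Step 5: cheapest edge leaving the tree is eta-kappa (6); add kappa.
Step 6: cheapest edge leaving the tree is kappa-rho (7); add rho.
Step 7: cheapest edge leaving the tree is iota-kappa (10); add iota.
Step 8: cheapest edge leaving the tree is epsilon-theta (10); add theta.
The 2nd edge added is epsilon-gamma.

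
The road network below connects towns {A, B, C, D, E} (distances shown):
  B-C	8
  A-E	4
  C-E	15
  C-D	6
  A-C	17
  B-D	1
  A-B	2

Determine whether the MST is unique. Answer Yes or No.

Kruskal's algorithm — process edges by increasing weight (ties by edge label):
B-D (1): add — endpoints in different components.
A-B (2): add — endpoints in different components.
A-E (4): add — endpoints in different components.
C-D (6): add — endpoints in different components.
Every non-tree edge has weight strictly greater than the heaviest edge on the tree path between its endpoints, so the MST is unique.

Yes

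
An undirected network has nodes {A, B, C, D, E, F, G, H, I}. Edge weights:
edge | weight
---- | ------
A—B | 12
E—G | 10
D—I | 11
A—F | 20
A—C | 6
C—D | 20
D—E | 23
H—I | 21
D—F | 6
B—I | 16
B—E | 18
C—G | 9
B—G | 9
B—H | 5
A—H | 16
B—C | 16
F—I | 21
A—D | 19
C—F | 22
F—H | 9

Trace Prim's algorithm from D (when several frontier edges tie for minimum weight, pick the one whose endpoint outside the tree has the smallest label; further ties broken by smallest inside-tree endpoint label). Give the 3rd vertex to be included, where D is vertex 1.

H

Grow the tree from D using Prim:
Step 1: cheapest edge leaving the tree is D—F (6); add F.
Step 2: cheapest edge leaving the tree is F—H (9); add H.
Step 3: cheapest edge leaving the tree is B—H (5); add B.
Step 4: cheapest edge leaving the tree is B—G (9); add G.
Step 5: cheapest edge leaving the tree is C—G (9); add C.
Step 6: cheapest edge leaving the tree is A—C (6); add A.
Step 7: cheapest edge leaving the tree is E—G (10); add E.
Step 8: cheapest edge leaving the tree is D—I (11); add I.
Vertex order: D, F, H, B, G, C, A, E, I. The 3rd vertex is H.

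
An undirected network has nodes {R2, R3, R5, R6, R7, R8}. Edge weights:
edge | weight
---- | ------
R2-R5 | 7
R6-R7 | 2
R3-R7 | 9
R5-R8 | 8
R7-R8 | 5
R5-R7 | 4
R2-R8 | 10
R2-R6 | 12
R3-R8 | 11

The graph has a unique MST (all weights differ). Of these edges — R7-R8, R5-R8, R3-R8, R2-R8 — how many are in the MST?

1

Kruskal's algorithm — process edges by increasing weight (ties by edge label):
R6-R7 (2): add. Components now {R6,R7} {R8} {R5} {R2} {R3}
R5-R7 (4): add. Components now {R5,R6,R7} {R8} {R2} {R3}
R7-R8 (5): add. Components now {R5,R6,R7,R8} {R2} {R3}
R2-R5 (7): add. Components now {R2,R5,R6,R7,R8} {R3}
R5-R8 (8): skip — R8 and R5 already connected.
R3-R7 (9): add. Components now {R2,R3,R5,R6,R7,R8}
MST edge set: {R6-R7, R5-R7, R7-R8, R2-R5, R3-R7}.
Of the listed edges, {R7-R8} are in the MST → 1.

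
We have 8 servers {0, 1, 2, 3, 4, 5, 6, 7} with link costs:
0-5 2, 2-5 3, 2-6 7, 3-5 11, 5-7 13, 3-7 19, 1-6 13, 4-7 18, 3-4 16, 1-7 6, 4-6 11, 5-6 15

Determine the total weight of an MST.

53

Prim, starting at 6.
Step 1: cheapest edge leaving the tree is 2-6 (7); add 2.
Step 2: cheapest edge leaving the tree is 2-5 (3); add 5.
Step 3: cheapest edge leaving the tree is 0-5 (2); add 0.
Step 4: cheapest edge leaving the tree is 3-5 (11); add 3.
Step 5: cheapest edge leaving the tree is 4-6 (11); add 4.
Step 6: cheapest edge leaving the tree is 1-6 (13); add 1.
Step 7: cheapest edge leaving the tree is 1-7 (6); add 7.
MST edges: 2-6, 2-5, 0-5, 3-5, 4-6, 1-6, 1-7; total weight 7+3+2+11+11+13+6 = 53.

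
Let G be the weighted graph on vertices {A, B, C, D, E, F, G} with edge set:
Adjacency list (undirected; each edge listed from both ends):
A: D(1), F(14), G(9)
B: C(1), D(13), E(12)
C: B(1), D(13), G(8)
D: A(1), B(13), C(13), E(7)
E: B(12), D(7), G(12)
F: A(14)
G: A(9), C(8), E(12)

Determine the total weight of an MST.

Sort edges by weight, then run Kruskal:
A D (1): add. Components now {A,D} {B} {C} {E} {F} {G}
B C (1): add. Components now {A,D} {B,C} {E} {F} {G}
D E (7): add. Components now {A,D,E} {B,C} {F} {G}
C G (8): add. Components now {A,D,E} {B,C,G} {F}
A G (9): add. Components now {A,B,C,D,E,G} {F}
B E (12): skip — B and E already connected.
E G (12): skip — E and G already connected.
B D (13): skip — B and D already connected.
C D (13): skip — C and D already connected.
A F (14): add. Components now {A,B,C,D,E,F,G}
MST edges: A D, B C, D E, C G, A G, A F; total weight 1+1+7+8+9+14 = 40.

40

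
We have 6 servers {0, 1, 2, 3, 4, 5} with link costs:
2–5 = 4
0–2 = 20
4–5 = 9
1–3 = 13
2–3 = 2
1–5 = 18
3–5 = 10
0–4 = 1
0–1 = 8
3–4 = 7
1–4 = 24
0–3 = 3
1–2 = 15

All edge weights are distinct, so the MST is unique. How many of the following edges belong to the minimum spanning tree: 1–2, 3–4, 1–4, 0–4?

Sort edges by weight, then run Kruskal:
0–4 (1): add — endpoints in different components.
2–3 (2): add — endpoints in different components.
0–3 (3): add — endpoints in different components.
2–5 (4): add — endpoints in different components.
3–4 (7): skip — 3 and 4 already connected.
0–1 (8): add — endpoints in different components.
MST edge set: {0–4, 2–3, 0–3, 2–5, 0–1}.
Of the listed edges, {0–4} are in the MST → 1.

1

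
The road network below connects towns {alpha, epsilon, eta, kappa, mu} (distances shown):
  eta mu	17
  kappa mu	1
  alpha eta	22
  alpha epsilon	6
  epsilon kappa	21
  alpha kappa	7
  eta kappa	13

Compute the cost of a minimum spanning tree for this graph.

27

Prim, starting at mu.
Step 1: frontier [kappa mu 1, eta mu 17] → take kappa mu (1); add kappa.
Step 2: frontier [alpha kappa 7, eta kappa 13, epsilon kappa 21, eta mu 17] → take alpha kappa (7); add alpha.
Step 3: frontier [alpha epsilon 6, alpha eta 22, eta kappa 13, epsilon kappa 21, eta mu 17] → take alpha epsilon (6); add epsilon.
Step 4: frontier [alpha eta 22, eta kappa 13, eta mu 17] → take eta kappa (13); add eta.
MST edges: kappa mu, alpha kappa, alpha epsilon, eta kappa; total weight 1+7+6+13 = 27.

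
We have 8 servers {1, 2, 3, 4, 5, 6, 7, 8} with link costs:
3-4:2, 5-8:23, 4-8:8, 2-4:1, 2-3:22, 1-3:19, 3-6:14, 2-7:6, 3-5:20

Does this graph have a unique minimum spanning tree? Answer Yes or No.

Kruskal's algorithm — process edges by increasing weight (ties by edge label):
2-4 (1): add — endpoints in different components.
3-4 (2): add — endpoints in different components.
2-7 (6): add — endpoints in different components.
4-8 (8): add — endpoints in different components.
3-6 (14): add — endpoints in different components.
1-3 (19): add — endpoints in different components.
3-5 (20): add — endpoints in different components.
Every non-tree edge has weight strictly greater than the heaviest edge on the tree path between its endpoints, so the MST is unique.

Yes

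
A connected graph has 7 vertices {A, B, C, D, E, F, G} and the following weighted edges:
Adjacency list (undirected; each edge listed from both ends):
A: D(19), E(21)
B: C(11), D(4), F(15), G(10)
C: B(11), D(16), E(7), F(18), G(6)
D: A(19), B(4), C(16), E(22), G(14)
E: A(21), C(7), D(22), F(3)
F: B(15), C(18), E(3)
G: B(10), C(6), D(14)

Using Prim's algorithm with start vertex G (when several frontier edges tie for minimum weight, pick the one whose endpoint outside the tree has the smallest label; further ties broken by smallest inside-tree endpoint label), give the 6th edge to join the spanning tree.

A-D

Grow the tree from G using Prim:
Step 1: frontier [C—G 6, B—G 10, D—G 14] → take C—G (6); add C.
Step 2: frontier [C—E 7, B—C 11, C—D 16, C—F 18, B—G 10, D—G 14] → take C—E (7); add E.
Step 3: frontier [B—C 11, C—D 16, C—F 18, E—F 3, A—E 21, D—E 22, B—G 10, D—G 14] → take E—F (3); add F.
Step 4: frontier [B—C 11, C—D 16, A—E 21, D—E 22, B—F 15, B—G 10, D—G 14] → take B—G (10); add B.
Step 5: frontier [B—D 4, C—D 16, A—E 21, D—E 22, D—G 14] → take B—D (4); add D.
Step 6: frontier [A—D 19, A—E 21] → take A—D (19); add A.
The 6th edge added is A—D.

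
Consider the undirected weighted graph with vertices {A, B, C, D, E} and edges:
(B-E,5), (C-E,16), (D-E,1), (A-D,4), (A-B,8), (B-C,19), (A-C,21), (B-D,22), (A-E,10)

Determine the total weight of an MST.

26

Kruskal's algorithm — process edges by increasing weight (ties by edge label):
D-E (1): add — endpoints in different components.
A-D (4): add — endpoints in different components.
B-E (5): add — endpoints in different components.
A-B (8): skip — A and B already connected.
A-E (10): skip — A and E already connected.
C-E (16): add — endpoints in different components.
MST edges: D-E, A-D, B-E, C-E; total weight 1+4+5+16 = 26.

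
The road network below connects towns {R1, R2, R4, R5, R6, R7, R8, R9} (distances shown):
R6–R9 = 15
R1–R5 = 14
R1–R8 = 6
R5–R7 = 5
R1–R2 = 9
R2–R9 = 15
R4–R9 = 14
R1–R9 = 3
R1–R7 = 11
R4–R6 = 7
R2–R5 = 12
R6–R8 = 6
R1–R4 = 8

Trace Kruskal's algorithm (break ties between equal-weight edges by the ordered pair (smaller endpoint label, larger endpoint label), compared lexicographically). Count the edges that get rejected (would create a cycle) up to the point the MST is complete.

Kruskal: consider edges lightest-first.
R1–R9 (3): add — endpoints in different components.
R5–R7 (5): add — endpoints in different components.
R1–R8 (6): add — endpoints in different components.
R6–R8 (6): add — endpoints in different components.
R4–R6 (7): add — endpoints in different components.
R1–R4 (8): skip — R4 and R1 already connected.
R1–R2 (9): add — endpoints in different components.
R1–R7 (11): add — endpoints in different components.
Edges rejected before the tree was complete: 1.

1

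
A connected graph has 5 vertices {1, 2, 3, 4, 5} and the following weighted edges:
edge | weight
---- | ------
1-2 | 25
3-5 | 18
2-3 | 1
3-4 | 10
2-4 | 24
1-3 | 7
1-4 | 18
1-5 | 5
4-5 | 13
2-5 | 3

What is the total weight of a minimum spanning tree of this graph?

19

Grow the tree from 1 using Prim:
Step 1: frontier [1-5 5, 1-3 7, 1-4 18, 1-2 25] → take 1-5 (5); add 5.
Step 2: frontier [1-3 7, 1-4 18, 1-2 25, 2-5 3, 4-5 13, 3-5 18] → take 2-5 (3); add 2.
Step 3: frontier [1-3 7, 1-4 18, 2-3 1, 2-4 24, 4-5 13, 3-5 18] → take 2-3 (1); add 3.
Step 4: frontier [1-4 18, 2-4 24, 3-4 10, 4-5 13] → take 3-4 (10); add 4.
MST edges: 1-5, 2-5, 2-3, 3-4; total weight 5+3+1+10 = 19.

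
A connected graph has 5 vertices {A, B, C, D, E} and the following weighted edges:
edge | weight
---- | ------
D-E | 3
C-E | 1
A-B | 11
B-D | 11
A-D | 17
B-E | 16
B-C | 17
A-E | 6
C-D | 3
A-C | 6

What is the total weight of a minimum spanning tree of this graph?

21

Prim's algorithm from C:
Step 1: frontier [C-E 1, C-D 3, A-C 6, B-C 17] → take C-E (1); add E.
Step 2: frontier [C-D 3, A-C 6, B-C 17, D-E 3, A-E 6, B-E 16] → take C-D (3); add D.
Step 3: frontier [A-C 6, B-C 17, B-D 11, A-D 17, A-E 6, B-E 16] → take A-C (6); add A.
Step 4: frontier [A-B 11, B-C 17, B-D 11, B-E 16] → take A-B (11); add B.
MST edges: C-E, C-D, A-C, A-B; total weight 1+3+6+11 = 21.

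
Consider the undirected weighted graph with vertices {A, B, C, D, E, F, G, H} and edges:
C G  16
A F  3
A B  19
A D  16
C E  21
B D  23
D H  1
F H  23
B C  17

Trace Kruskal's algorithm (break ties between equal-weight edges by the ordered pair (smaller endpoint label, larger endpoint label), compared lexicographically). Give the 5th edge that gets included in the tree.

Kruskal's algorithm — process edges by increasing weight (ties by edge label):
D H (1): add — endpoints in different components.
A F (3): add — endpoints in different components.
A D (16): add — endpoints in different components.
C G (16): add — endpoints in different components.
B C (17): add — endpoints in different components.
A B (19): add — endpoints in different components.
C E (21): add — endpoints in different components.
The 5th edge added is B C.

B-C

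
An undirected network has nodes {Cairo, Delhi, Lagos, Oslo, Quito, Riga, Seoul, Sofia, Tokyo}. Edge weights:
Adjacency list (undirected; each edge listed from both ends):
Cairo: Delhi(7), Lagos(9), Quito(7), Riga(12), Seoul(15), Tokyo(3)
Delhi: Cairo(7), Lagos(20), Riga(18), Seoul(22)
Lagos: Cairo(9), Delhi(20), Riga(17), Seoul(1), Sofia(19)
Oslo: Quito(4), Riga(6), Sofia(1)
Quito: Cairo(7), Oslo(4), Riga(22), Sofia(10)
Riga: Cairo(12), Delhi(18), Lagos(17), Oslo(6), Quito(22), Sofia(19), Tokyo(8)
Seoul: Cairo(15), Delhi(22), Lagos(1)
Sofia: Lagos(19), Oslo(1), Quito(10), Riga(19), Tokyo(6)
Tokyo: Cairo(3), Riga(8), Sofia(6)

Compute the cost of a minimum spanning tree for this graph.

37

Prim, starting at Lagos.
Step 1: cheapest edge leaving the tree is Lagos–Seoul (1); add Seoul.
Step 2: cheapest edge leaving the tree is Cairo–Lagos (9); add Cairo.
Step 3: cheapest edge leaving the tree is Cairo–Tokyo (3); add Tokyo.
Step 4: cheapest edge leaving the tree is Sofia–Tokyo (6); add Sofia.
Step 5: cheapest edge leaving the tree is Oslo–Sofia (1); add Oslo.
Step 6: cheapest edge leaving the tree is Oslo–Quito (4); add Quito.
Step 7: cheapest edge leaving the tree is Oslo–Riga (6); add Riga.
Step 8: cheapest edge leaving the tree is Cairo–Delhi (7); add Delhi.
MST edges: Lagos–Seoul, Cairo–Lagos, Cairo–Tokyo, Sofia–Tokyo, Oslo–Sofia, Oslo–Quito, Oslo–Riga, Cairo–Delhi; total weight 1+9+3+6+1+4+6+7 = 37.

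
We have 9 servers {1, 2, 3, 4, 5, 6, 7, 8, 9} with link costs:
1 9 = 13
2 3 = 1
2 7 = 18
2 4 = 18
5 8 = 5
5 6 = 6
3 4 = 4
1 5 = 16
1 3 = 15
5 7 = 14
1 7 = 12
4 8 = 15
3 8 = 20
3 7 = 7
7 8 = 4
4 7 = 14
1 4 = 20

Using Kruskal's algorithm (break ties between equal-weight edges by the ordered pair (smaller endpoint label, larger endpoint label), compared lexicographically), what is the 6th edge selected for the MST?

3-7

Kruskal's algorithm — process edges by increasing weight (ties by edge label):
2 3 (1): add — endpoints in different components.
3 4 (4): add — endpoints in different components.
7 8 (4): add — endpoints in different components.
5 8 (5): add — endpoints in different components.
5 6 (6): add — endpoints in different components.
3 7 (7): add — endpoints in different components.
1 7 (12): add — endpoints in different components.
1 9 (13): add — endpoints in different components.
The 6th edge added is 3 7.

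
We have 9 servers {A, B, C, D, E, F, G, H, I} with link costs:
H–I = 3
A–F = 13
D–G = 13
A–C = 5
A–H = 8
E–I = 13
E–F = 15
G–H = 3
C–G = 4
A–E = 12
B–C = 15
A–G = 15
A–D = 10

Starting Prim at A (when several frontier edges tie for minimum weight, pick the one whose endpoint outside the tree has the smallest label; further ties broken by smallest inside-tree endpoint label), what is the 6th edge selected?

A-E

Prim's algorithm from A:
Step 1: cheapest edge leaving the tree is A–C (5); add C.
Step 2: cheapest edge leaving the tree is C–G (4); add G.
Step 3: cheapest edge leaving the tree is G–H (3); add H.
Step 4: cheapest edge leaving the tree is H–I (3); add I.
Step 5: cheapest edge leaving the tree is A–D (10); add D.
Step 6: cheapest edge leaving the tree is A–E (12); add E.
Step 7: cheapest edge leaving the tree is A–F (13); add F.
Step 8: cheapest edge leaving the tree is B–C (15); add B.
The 6th edge added is A–E.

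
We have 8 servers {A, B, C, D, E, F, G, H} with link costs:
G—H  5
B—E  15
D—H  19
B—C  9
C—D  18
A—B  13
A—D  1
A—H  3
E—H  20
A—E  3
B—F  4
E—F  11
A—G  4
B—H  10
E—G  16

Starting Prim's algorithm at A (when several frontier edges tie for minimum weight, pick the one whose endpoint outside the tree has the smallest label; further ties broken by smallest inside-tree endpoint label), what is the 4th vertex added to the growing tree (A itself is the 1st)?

Grow the tree from A using Prim:
Step 1: cheapest edge leaving the tree is A—D (1); add D.
Step 2: cheapest edge leaving the tree is A—E (3); add E.
Step 3: cheapest edge leaving the tree is A—H (3); add H.
Step 4: cheapest edge leaving the tree is A—G (4); add G.
Step 5: cheapest edge leaving the tree is B—H (10); add B.
Step 6: cheapest edge leaving the tree is B—F (4); add F.
Step 7: cheapest edge leaving the tree is B—C (9); add C.
Vertex order: A, D, E, H, G, B, F, C. The 4th vertex is H.

H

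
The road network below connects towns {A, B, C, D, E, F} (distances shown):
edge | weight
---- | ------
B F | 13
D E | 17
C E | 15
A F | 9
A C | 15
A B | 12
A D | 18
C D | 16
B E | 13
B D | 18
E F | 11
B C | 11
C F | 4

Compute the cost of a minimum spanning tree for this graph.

51

Prim's algorithm from A:
Step 1: frontier [A F 9, A B 12, A C 15, A D 18] → take A F (9); add F.
Step 2: frontier [A B 12, A C 15, A D 18, C F 4, E F 11, B F 13] → take C F (4); add C.
Step 3: frontier [A B 12, A D 18, B C 11, C E 15, C D 16, E F 11, B F 13] → take B C (11); add B.
Step 4: frontier [A D 18, B E 13, B D 18, C E 15, C D 16, E F 11] → take E F (11); add E.
Step 5: frontier [A D 18, B D 18, C D 16, D E 17] → take C D (16); add D.
MST edges: A F, C F, B C, E F, C D; total weight 9+4+11+11+16 = 51.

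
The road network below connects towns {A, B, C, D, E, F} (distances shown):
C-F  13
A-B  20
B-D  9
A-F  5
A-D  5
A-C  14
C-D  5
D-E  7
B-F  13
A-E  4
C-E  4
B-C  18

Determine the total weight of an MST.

27

Prim's algorithm from B:
Step 1: frontier [B-D 9, B-F 13, B-C 18, A-B 20] → take B-D (9); add D.
Step 2: frontier [B-F 13, B-C 18, A-B 20, A-D 5, C-D 5, D-E 7] → take A-D (5); add A.
Step 3: frontier [A-E 4, A-F 5, A-C 14, B-F 13, B-C 18, C-D 5, D-E 7] → take A-E (4); add E.
Step 4: frontier [A-F 5, A-C 14, B-F 13, B-C 18, C-D 5, C-E 4] → take C-E (4); add C.
Step 5: frontier [A-F 5, B-F 13, C-F 13] → take A-F (5); add F.
MST edges: B-D, A-D, A-E, C-E, A-F; total weight 9+5+4+4+5 = 27.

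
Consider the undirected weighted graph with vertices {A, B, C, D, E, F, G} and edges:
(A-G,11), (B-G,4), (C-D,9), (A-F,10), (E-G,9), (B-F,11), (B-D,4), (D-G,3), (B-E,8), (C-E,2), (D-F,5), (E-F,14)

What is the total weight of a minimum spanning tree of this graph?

Kruskal: consider edges lightest-first.
C-E (2): add — endpoints in different components.
D-G (3): add — endpoints in different components.
B-D (4): add — endpoints in different components.
B-G (4): skip — B and G already connected.
D-F (5): add — endpoints in different components.
B-E (8): add — endpoints in different components.
C-D (9): skip — C and D already connected.
E-G (9): skip — E and G already connected.
A-F (10): add — endpoints in different components.
MST edges: C-E, D-G, B-D, D-F, B-E, A-F; total weight 2+3+4+5+8+10 = 32.

32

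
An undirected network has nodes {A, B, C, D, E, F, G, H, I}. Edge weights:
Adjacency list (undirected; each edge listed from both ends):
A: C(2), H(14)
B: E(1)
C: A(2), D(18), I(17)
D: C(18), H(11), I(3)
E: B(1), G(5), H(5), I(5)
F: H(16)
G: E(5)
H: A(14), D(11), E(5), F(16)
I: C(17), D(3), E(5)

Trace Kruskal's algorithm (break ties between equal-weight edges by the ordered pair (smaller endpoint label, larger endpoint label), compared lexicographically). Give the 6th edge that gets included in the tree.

Kruskal's algorithm — process edges by increasing weight (ties by edge label):
B—E (1): add — endpoints in different components.
A—C (2): add — endpoints in different components.
D—I (3): add — endpoints in different components.
E—G (5): add — endpoints in different components.
E—H (5): add — endpoints in different components.
E—I (5): add — endpoints in different components.
D—H (11): skip — D and H already connected.
A—H (14): add — endpoints in different components.
F—H (16): add — endpoints in different components.
The 6th edge added is E—I.

E-I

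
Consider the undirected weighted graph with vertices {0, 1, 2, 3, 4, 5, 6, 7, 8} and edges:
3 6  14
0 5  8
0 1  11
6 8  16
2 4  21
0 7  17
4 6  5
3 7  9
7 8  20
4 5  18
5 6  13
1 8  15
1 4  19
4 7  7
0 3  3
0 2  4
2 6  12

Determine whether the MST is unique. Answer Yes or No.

Kruskal's algorithm — process edges by increasing weight (ties by edge label):
0 3 (3): add — endpoints in different components.
0 2 (4): add — endpoints in different components.
4 6 (5): add — endpoints in different components.
4 7 (7): add — endpoints in different components.
0 5 (8): add — endpoints in different components.
3 7 (9): add — endpoints in different components.
0 1 (11): add — endpoints in different components.
2 6 (12): skip — 2 and 6 already connected.
5 6 (13): skip — 5 and 6 already connected.
3 6 (14): skip — 3 and 6 already connected.
1 8 (15): add — endpoints in different components.
Every non-tree edge has weight strictly greater than the heaviest edge on the tree path between its endpoints, so the MST is unique.

Yes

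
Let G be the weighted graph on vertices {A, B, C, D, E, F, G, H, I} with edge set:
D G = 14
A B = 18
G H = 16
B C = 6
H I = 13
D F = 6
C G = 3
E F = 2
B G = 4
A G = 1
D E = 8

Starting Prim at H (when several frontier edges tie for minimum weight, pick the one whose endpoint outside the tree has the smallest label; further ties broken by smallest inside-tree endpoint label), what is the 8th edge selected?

Grow the tree from H using Prim:
Step 1: cheapest edge leaving the tree is H I (13); add I.
Step 2: cheapest edge leaving the tree is G H (16); add G.
Step 3: cheapest edge leaving the tree is A G (1); add A.
Step 4: cheapest edge leaving the tree is C G (3); add C.
Step 5: cheapest edge leaving the tree is B G (4); add B.
Step 6: cheapest edge leaving the tree is D G (14); add D.
Step 7: cheapest edge leaving the tree is D F (6); add F.
Step 8: cheapest edge leaving the tree is E F (2); add E.
The 8th edge added is E F.

E-F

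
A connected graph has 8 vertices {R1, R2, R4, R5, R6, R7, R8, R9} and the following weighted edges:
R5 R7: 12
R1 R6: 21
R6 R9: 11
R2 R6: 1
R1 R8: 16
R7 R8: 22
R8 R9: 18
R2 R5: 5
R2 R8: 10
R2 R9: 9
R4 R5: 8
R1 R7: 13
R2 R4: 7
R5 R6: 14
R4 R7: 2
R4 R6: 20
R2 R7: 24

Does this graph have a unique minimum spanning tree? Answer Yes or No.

Yes

Kruskal: consider edges lightest-first.
R2 R6 (1): add — endpoints in different components.
R4 R7 (2): add — endpoints in different components.
R2 R5 (5): add — endpoints in different components.
R2 R4 (7): add — endpoints in different components.
R4 R5 (8): skip — R4 and R5 already connected.
R2 R9 (9): add — endpoints in different components.
R2 R8 (10): add — endpoints in different components.
R6 R9 (11): skip — R9 and R6 already connected.
R5 R7 (12): skip — R5 and R7 already connected.
R1 R7 (13): add — endpoints in different components.
Every non-tree edge has weight strictly greater than the heaviest edge on the tree path between its endpoints, so the MST is unique.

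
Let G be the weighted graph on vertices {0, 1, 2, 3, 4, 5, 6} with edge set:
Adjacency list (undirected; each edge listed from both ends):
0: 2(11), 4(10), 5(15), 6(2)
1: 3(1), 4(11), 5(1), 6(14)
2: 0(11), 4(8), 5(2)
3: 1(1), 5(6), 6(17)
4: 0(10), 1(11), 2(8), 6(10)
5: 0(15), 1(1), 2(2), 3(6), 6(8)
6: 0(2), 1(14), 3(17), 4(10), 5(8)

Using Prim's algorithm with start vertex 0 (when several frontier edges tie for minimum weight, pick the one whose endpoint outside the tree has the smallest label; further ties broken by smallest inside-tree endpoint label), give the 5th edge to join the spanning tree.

Prim, starting at 0.
Step 1: cheapest edge leaving the tree is 0-6 (2); add 6.
Step 2: cheapest edge leaving the tree is 5-6 (8); add 5.
Step 3: cheapest edge leaving the tree is 1-5 (1); add 1.
Step 4: cheapest edge leaving the tree is 1-3 (1); add 3.
Step 5: cheapest edge leaving the tree is 2-5 (2); add 2.
Step 6: cheapest edge leaving the tree is 2-4 (8); add 4.
The 5th edge added is 2-5.

2-5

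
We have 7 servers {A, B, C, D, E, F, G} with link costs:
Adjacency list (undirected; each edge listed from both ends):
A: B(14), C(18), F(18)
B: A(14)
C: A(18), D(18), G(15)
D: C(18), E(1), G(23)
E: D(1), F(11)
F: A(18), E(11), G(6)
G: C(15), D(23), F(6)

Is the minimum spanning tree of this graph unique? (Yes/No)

Sort edges by weight, then run Kruskal:
D—E (1): add. Components now {A} {B} {C} {D,E} {F} {G}
F—G (6): add. Components now {A} {B} {C} {D,E} {F,G}
E—F (11): add. Components now {A} {B} {C} {D,E,F,G}
A—B (14): add. Components now {A,B} {C} {D,E,F,G}
C—G (15): add. Components now {A,B} {C,D,E,F,G}
A—C (18): add. Components now {A,B,C,D,E,F,G}
Non-tree edge A—F has weight 18, equal to the heaviest edge on its tree cycle — swapping gives another MST of the same weight. Not unique.

No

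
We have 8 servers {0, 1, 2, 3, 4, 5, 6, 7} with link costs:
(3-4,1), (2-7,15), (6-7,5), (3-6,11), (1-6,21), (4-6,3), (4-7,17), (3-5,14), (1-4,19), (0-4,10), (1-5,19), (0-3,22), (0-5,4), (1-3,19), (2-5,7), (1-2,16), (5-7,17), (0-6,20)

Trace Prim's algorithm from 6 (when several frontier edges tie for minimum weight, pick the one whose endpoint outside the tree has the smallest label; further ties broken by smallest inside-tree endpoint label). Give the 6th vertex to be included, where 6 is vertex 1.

5

Grow the tree from 6 using Prim:
Step 1: cheapest edge leaving the tree is 4-6 (3); add 4.
Step 2: cheapest edge leaving the tree is 3-4 (1); add 3.
Step 3: cheapest edge leaving the tree is 6-7 (5); add 7.
Step 4: cheapest edge leaving the tree is 0-4 (10); add 0.
Step 5: cheapest edge leaving the tree is 0-5 (4); add 5.
Step 6: cheapest edge leaving the tree is 2-5 (7); add 2.
Step 7: cheapest edge leaving the tree is 1-2 (16); add 1.
Vertex order: 6, 4, 3, 7, 0, 5, 2, 1. The 6th vertex is 5.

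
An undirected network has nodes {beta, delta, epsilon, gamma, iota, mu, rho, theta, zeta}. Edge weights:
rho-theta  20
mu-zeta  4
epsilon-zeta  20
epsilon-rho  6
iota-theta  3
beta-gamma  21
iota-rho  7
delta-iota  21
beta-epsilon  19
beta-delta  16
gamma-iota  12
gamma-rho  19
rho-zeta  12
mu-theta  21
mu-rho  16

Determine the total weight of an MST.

79

Prim, starting at theta.
Step 1: cheapest edge leaving the tree is iota-theta (3); add iota.
Step 2: cheapest edge leaving the tree is iota-rho (7); add rho.
Step 3: cheapest edge leaving the tree is epsilon-rho (6); add epsilon.
Step 4: cheapest edge leaving the tree is gamma-iota (12); add gamma.
Step 5: cheapest edge leaving the tree is rho-zeta (12); add zeta.
Step 6: cheapest edge leaving the tree is mu-zeta (4); add mu.
Step 7: cheapest edge leaving the tree is beta-epsilon (19); add beta.
Step 8: cheapest edge leaving the tree is beta-delta (16); add delta.
MST edges: iota-theta, iota-rho, epsilon-rho, gamma-iota, rho-zeta, mu-zeta, beta-epsilon, beta-delta; total weight 3+7+6+12+12+4+19+16 = 79.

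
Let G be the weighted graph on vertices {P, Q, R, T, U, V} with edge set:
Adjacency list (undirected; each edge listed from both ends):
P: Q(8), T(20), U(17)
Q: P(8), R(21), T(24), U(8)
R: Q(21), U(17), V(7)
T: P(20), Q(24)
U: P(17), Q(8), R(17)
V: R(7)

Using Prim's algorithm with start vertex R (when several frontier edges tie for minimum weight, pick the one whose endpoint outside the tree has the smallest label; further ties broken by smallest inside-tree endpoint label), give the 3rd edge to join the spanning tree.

Q-U

Prim, starting at R.
Step 1: cheapest edge leaving the tree is R-V (7); add V.
Step 2: cheapest edge leaving the tree is R-U (17); add U.
Step 3: cheapest edge leaving the tree is Q-U (8); add Q.
Step 4: cheapest edge leaving the tree is P-Q (8); add P.
Step 5: cheapest edge leaving the tree is P-T (20); add T.
The 3rd edge added is Q-U.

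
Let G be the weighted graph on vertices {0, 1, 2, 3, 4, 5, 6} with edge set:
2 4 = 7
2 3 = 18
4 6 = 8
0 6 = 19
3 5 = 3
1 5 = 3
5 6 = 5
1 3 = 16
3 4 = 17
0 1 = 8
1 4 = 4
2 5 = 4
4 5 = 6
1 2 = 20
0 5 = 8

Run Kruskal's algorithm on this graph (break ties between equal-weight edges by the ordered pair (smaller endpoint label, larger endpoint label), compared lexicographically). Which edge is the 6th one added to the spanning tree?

Kruskal's algorithm — process edges by increasing weight (ties by edge label):
1 5 (3): add — endpoints in different components.
3 5 (3): add — endpoints in different components.
1 4 (4): add — endpoints in different components.
2 5 (4): add — endpoints in different components.
5 6 (5): add — endpoints in different components.
4 5 (6): skip — 4 and 5 already connected.
2 4 (7): skip — 2 and 4 already connected.
0 1 (8): add — endpoints in different components.
The 6th edge added is 0 1.

0-1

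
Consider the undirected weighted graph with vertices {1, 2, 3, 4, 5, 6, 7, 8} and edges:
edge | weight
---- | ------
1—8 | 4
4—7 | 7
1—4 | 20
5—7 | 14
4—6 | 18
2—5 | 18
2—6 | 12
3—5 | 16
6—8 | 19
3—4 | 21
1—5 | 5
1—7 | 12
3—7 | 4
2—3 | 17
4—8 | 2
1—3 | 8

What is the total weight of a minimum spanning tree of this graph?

Prim, starting at 8.
Step 1: cheapest edge leaving the tree is 4—8 (2); add 4.
Step 2: cheapest edge leaving the tree is 1—8 (4); add 1.
Step 3: cheapest edge leaving the tree is 1—5 (5); add 5.
Step 4: cheapest edge leaving the tree is 4—7 (7); add 7.
Step 5: cheapest edge leaving the tree is 3—7 (4); add 3.
Step 6: cheapest edge leaving the tree is 2—3 (17); add 2.
Step 7: cheapest edge leaving the tree is 2—6 (12); add 6.
MST edges: 4—8, 1—8, 1—5, 4—7, 3—7, 2—3, 2—6; total weight 2+4+5+7+4+17+12 = 51.

51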